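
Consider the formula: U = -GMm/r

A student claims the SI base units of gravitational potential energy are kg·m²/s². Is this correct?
Units of each symbol in U = -GMm/r:
  G (gravitational constant): m³/(kg·s²)
  M (mass): kg
  m (mass): kg
  r (distance): m  → in the denominator, contributes 1/m
  The minus sign does not affect the units.

Multiplying the contributions: [m³/(kg·s²)] · [kg] · [kg] · [1/m]
Adding exponents of each base unit: kg: 1, m: 2, s: -2
SI base units of gravitational potential energy: kg·m²/s²

The claimed units kg·m²/s² match the derived units, so the claim is correct.

Answer: Yes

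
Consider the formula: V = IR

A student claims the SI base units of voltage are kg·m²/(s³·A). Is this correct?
Units of each symbol in V = IR:
  I (current): A
  R (resistance, in ohms): kg·m²/(s³·A²)

Multiplying the contributions: [A] · [kg·m²/(s³·A²)]
Adding exponents of each base unit: kg: 1, m: 2, s: -3, A: -1
SI base units of voltage: kg·m²/(s³·A)

The claimed units kg·m²/(s³·A) match the derived units, so the claim is correct.

Answer: Yes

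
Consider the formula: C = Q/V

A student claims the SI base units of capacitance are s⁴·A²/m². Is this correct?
Units of each symbol in C = Q/V:
  Q (charge, in coulombs): s·A
  V (voltage, in volts): kg·m²/(s³·A)  → in the denominator, contributes s³·A/(kg·m²)

Multiplying the contributions: [s·A] · [s³·A/(kg·m²)]
Adding exponents of each base unit: kg: -1, m: -2, s: 4, A: 2
SI base units of capacitance: s⁴·A²/(kg·m²)

The claimed units s⁴·A²/m² (exponents m: -2, s: 4, A: 2) do not match the derived units s⁴·A²/(kg·m²) (exponents kg: -1, m: -2, s: 4, A: 2), so the claim is incorrect.

Answer: No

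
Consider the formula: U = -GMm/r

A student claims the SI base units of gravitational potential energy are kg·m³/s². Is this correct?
Units of each symbol in U = -GMm/r:
  G (gravitational constant): m³/(kg·s²)
  M (mass): kg
  m (mass): kg
  r (distance): m  → in the denominator, contributes 1/m
  The minus sign does not affect the units.

Multiplying the contributions: [m³/(kg·s²)] · [kg] · [kg] · [1/m]
Adding exponents of each base unit: kg: 1, m: 2, s: -2
SI base units of gravitational potential energy: kg·m²/s²

The claimed units kg·m³/s² (exponents kg: 1, m: 3, s: -2) do not match the derived units kg·m²/s² (exponents kg: 1, m: 2, s: -2), so the claim is incorrect.

Answer: No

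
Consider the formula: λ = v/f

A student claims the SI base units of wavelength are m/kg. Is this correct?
Units of each symbol in λ = v/f:
  v (wave speed): m/s
  f (frequency): 1/s  → in the denominator, contributes s

Multiplying the contributions: [m/s] · [s]
Adding exponents of each base unit: m: 1
SI base units of wavelength: m

The claimed units m/kg (exponents kg: -1, m: 1) do not match the derived units m (exponents m: 1), so the claim is incorrect.

Answer: No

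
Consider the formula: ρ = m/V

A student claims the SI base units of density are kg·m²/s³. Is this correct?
Units of each symbol in ρ = m/V:
  m (mass): kg
  V (volume): m³  → in the denominator, contributes 1/m³

Multiplying the contributions: [kg] · [1/m³]
Adding exponents of each base unit: kg: 1, m: -3
SI base units of density: kg/m³

The claimed units kg·m²/s³ (exponents kg: 1, m: 2, s: -3) do not match the derived units kg/m³ (exponents kg: 1, m: -3), so the claim is incorrect.

Answer: No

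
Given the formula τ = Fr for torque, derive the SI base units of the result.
Units of each symbol in τ = Fr:
  F (force): kg·m/s²
  r (lever arm): m

Multiplying the contributions: [kg·m/s²] · [m]
Adding exponents of each base unit: kg: 1, m: 2, s: -2
SI base units of torque: kg·m²/s²

Answer: kg·m²/s²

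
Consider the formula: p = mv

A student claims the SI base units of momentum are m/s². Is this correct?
Units of each symbol in p = mv:
  m (mass): kg
  v (velocity): m/s

Multiplying the contributions: [kg] · [m/s]
Adding exponents of each base unit: kg: 1, m: 1, s: -1
SI base units of momentum: kg·m/s

The claimed units m/s² (exponents m: 1, s: -2) do not match the derived units kg·m/s (exponents kg: 1, m: 1, s: -1), so the claim is incorrect.

Answer: No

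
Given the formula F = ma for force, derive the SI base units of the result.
Units of each symbol in F = ma:
  m (mass): kg
  a (acceleration): m/s²

Multiplying the contributions: [kg] · [m/s²]
Adding exponents of each base unit: kg: 1, m: 1, s: -2
SI base units of force: kg·m/s²

Answer: kg·m/s²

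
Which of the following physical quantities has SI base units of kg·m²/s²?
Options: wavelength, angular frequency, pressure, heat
Checking the SI base units of each option:
  wavelength (λ = v/f): m  ✗
  angular frequency (ω = 2πf): 1/s  ✗
  pressure (P = F/A): kg/(m·s²)  ✗
  heat (Q = mcΔT): kg·m²/s²  ✓ matches

Only heat has units kg·m²/s².

Answer: heat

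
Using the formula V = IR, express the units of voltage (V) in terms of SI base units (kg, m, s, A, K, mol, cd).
Units of each symbol in V = IR:
  I (current): A
  R (resistance, in ohms): kg·m²/(s³·A²)

Multiplying the contributions: [A] · [kg·m²/(s³·A²)]
Adding exponents of each base unit: kg: 1, m: 2, s: -3, A: -1
SI base units of voltage: kg·m²/(s³·A)

Answer: kg·m²/(s³·A)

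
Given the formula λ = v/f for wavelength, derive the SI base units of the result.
Units of each symbol in λ = v/f:
  v (wave speed): m/s
  f (frequency): 1/s  → in the denominator, contributes s

Multiplying the contributions: [m/s] · [s]
Adding exponents of each base unit: m: 1
SI base units of wavelength: m

Answer: m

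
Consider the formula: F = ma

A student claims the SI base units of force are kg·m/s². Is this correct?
Units of each symbol in F = ma:
  m (mass): kg
  a (acceleration): m/s²

Multiplying the contributions: [kg] · [m/s²]
Adding exponents of each base unit: kg: 1, m: 1, s: -2
SI base units of force: kg·m/s²

The claimed units kg·m/s² match the derived units, so the claim is correct.

Answer: Yes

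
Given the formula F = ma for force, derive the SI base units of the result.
Units of each symbol in F = ma:
  m (mass): kg
  a (acceleration): m/s²

Multiplying the contributions: [kg] · [m/s²]
Adding exponents of each base unit: kg: 1, m: 1, s: -2
SI base units of force: kg·m/s²

Answer: kg·m/s²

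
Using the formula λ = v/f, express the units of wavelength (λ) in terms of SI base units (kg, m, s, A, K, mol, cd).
Units of each symbol in λ = v/f:
  v (wave speed): m/s
  f (frequency): 1/s  → in the denominator, contributes s

Multiplying the contributions: [m/s] · [s]
Adding exponents of each base unit: m: 1
SI base units of wavelength: m

Answer: m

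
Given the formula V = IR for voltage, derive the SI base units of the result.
Units of each symbol in V = IR:
  I (current): A
  R (resistance, in ohms): kg·m²/(s³·A²)

Multiplying the contributions: [A] · [kg·m²/(s³·A²)]
Adding exponents of each base unit: kg: 1, m: 2, s: -3, A: -1
SI base units of voltage: kg·m²/(s³·A)

Answer: kg·m²/(s³·A)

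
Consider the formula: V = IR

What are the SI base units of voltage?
Units of each symbol in V = IR:
  I (current): A
  R (resistance, in ohms): kg·m²/(s³·A²)

Multiplying the contributions: [A] · [kg·m²/(s³·A²)]
Adding exponents of each base unit: kg: 1, m: 2, s: -3, A: -1
SI base units of voltage: kg·m²/(s³·A)

Answer: kg·m²/(s³·A)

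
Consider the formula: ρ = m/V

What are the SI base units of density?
Units of each symbol in ρ = m/V:
  m (mass): kg
  V (volume): m³  → in the denominator, contributes 1/m³

Multiplying the contributions: [kg] · [1/m³]
Adding exponents of each base unit: kg: 1, m: -3
SI base units of density: kg/m³

Answer: kg/m³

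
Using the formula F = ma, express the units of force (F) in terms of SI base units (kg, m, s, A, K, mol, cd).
Units of each symbol in F = ma:
  m (mass): kg
  a (acceleration): m/s²

Multiplying the contributions: [kg] · [m/s²]
Adding exponents of each base unit: kg: 1, m: 1, s: -2
SI base units of force: kg·m/s²

Answer: kg·m/s²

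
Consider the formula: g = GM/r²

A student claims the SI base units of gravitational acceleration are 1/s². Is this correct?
Units of each symbol in g = GM/r²:
  G (gravitational constant): m³/(kg·s²)
  M (mass): kg
  r (distance): m  → to the power 2 in the denominator, contributes 1/m²

Multiplying the contributions: [m³/(kg·s²)] · [kg] · [1/m²]
Adding exponents of each base unit: m: 1, s: -2
SI base units of gravitational acceleration: m/s²

The claimed units 1/s² (exponents s: -2) do not match the derived units m/s² (exponents m: 1, s: -2), so the claim is incorrect.

Answer: No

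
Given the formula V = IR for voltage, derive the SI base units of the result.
Units of each symbol in V = IR:
  I (current): A
  R (resistance, in ohms): kg·m²/(s³·A²)

Multiplying the contributions: [A] · [kg·m²/(s³·A²)]
Adding exponents of each base unit: kg: 1, m: 2, s: -3, A: -1
SI base units of voltage: kg·m²/(s³·A)

Answer: kg·m²/(s³·A)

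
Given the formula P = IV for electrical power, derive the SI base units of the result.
Units of each symbol in P = IV:
  I (current): A
  V (voltage, in volts): kg·m²/(s³·A)

Multiplying the contributions: [A] · [kg·m²/(s³·A)]
Adding exponents of each base unit: kg: 1, m: 2, s: -3
SI base units of electrical power: kg·m²/s³

Answer: kg·m²/s³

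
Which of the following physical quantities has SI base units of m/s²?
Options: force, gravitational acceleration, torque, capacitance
Checking the SI base units of each option:
  force (F = ma): kg·m/s²  ✗
  gravitational acceleration (g = GM/r²): m/s²  ✓ matches
  torque (τ = Fr): kg·m²/s²  ✗
  capacitance (C = Q/V): s⁴·A²/(kg·m²)  ✗

Only gravitational acceleration has units m/s².

Answer: gravitational acceleration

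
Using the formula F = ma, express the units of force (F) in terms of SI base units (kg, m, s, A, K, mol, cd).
Units of each symbol in F = ma:
  m (mass): kg
  a (acceleration): m/s²

Multiplying the contributions: [kg] · [m/s²]
Adding exponents of each base unit: kg: 1, m: 1, s: -2
SI base units of force: kg·m/s²

Answer: kg·m/s²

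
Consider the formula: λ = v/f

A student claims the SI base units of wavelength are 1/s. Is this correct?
Units of each symbol in λ = v/f:
  v (wave speed): m/s
  f (frequency): 1/s  → in the denominator, contributes s

Multiplying the contributions: [m/s] · [s]
Adding exponents of each base unit: m: 1
SI base units of wavelength: m

The claimed units 1/s (exponents s: -1) do not match the derived units m (exponents m: 1), so the claim is incorrect.

Answer: No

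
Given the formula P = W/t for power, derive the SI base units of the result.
Units of each symbol in P = W/t:
  W (work): kg·m²/s²
  t (time): s  → in the denominator, contributes 1/s

Multiplying the contributions: [kg·m²/s²] · [1/s]
Adding exponents of each base unit: kg: 1, m: 2, s: -3
SI base units of power: kg·m²/s³

Answer: kg·m²/s³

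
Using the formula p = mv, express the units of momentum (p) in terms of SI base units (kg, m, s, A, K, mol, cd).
Units of each symbol in p = mv:
  m (mass): kg
  v (velocity): m/s

Multiplying the contributions: [kg] · [m/s]
Adding exponents of each base unit: kg: 1, m: 1, s: -1
SI base units of momentum: kg·m/s

Answer: kg·m/s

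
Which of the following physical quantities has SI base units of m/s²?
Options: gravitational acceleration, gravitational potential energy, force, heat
Checking the SI base units of each option:
  gravitational acceleration (g = GM/r²): m/s²  ✓ matches
  gravitational potential energy (U = -GMm/r): kg·m²/s²  ✗
  force (F = ma): kg·m/s²  ✗
  heat (Q = mcΔT): kg·m²/s²  ✗

Only gravitational acceleration has units m/s².

Answer: gravitational acceleration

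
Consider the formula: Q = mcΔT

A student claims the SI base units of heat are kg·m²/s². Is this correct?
Units of each symbol in Q = mcΔT:
  m (mass): kg
  c (specific heat capacity, in J/(kg·K)): m²/(s²·K)
  ΔT (temperature change): K

Multiplying the contributions: [kg] · [m²/(s²·K)] · [K]
Adding exponents of each base unit: kg: 1, m: 2, s: -2
SI base units of heat: kg·m²/s²

The claimed units kg·m²/s² match the derived units, so the claim is correct.

Answer: Yes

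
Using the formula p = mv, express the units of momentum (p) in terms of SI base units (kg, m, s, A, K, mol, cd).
Units of each symbol in p = mv:
  m (mass): kg
  v (velocity): m/s

Multiplying the contributions: [kg] · [m/s]
Adding exponents of each base unit: kg: 1, m: 1, s: -1
SI base units of momentum: kg·m/s

Answer: kg·m/s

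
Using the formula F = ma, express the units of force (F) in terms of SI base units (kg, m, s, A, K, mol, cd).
Units of each symbol in F = ma:
  m (mass): kg
  a (acceleration): m/s²

Multiplying the contributions: [kg] · [m/s²]
Adding exponents of each base unit: kg: 1, m: 1, s: -2
SI base units of force: kg·m/s²

Answer: kg·m/s²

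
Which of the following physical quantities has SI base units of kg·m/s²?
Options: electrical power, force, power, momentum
Checking the SI base units of each option:
  electrical power (P = IV): kg·m²/s³  ✗
  force (F = ma): kg·m/s²  ✓ matches
  power (P = W/t): kg·m²/s³  ✗
  momentum (p = mv): kg·m/s  ✗

Only force has units kg·m/s².

Answer: force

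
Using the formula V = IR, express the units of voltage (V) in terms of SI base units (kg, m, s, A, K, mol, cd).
Units of each symbol in V = IR:
  I (current): A
  R (resistance, in ohms): kg·m²/(s³·A²)

Multiplying the contributions: [A] · [kg·m²/(s³·A²)]
Adding exponents of each base unit: kg: 1, m: 2, s: -3, A: -1
SI base units of voltage: kg·m²/(s³·A)

Answer: kg·m²/(s³·A)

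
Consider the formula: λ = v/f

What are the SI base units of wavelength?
Units of each symbol in λ = v/f:
  v (wave speed): m/s
  f (frequency): 1/s  → in the denominator, contributes s

Multiplying the contributions: [m/s] · [s]
Adding exponents of each base unit: m: 1
SI base units of wavelength: m

Answer: m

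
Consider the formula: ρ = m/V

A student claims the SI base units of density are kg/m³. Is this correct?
Units of each symbol in ρ = m/V:
  m (mass): kg
  V (volume): m³  → in the denominator, contributes 1/m³

Multiplying the contributions: [kg] · [1/m³]
Adding exponents of each base unit: kg: 1, m: -3
SI base units of density: kg/m³

The claimed units kg/m³ match the derived units, so the claim is correct.

Answer: Yes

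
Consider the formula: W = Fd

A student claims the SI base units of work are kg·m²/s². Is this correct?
Units of each symbol in W = Fd:
  F (force): kg·m/s²
  d (displacement): m

Multiplying the contributions: [kg·m/s²] · [m]
Adding exponents of each base unit: kg: 1, m: 2, s: -2
SI base units of work: kg·m²/s²

The claimed units kg·m²/s² match the derived units, so the claim is correct.

Answer: Yes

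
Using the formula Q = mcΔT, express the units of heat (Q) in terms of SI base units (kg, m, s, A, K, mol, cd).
Units of each symbol in Q = mcΔT:
  m (mass): kg
  c (specific heat capacity, in J/(kg·K)): m²/(s²·K)
  ΔT (temperature change): K

Multiplying the contributions: [kg] · [m²/(s²·K)] · [K]
Adding exponents of each base unit: kg: 1, m: 2, s: -2
SI base units of heat: kg·m²/s²

Answer: kg·m²/s²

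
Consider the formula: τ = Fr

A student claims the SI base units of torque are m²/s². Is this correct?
Units of each symbol in τ = Fr:
  F (force): kg·m/s²
  r (lever arm): m

Multiplying the contributions: [kg·m/s²] · [m]
Adding exponents of each base unit: kg: 1, m: 2, s: -2
SI base units of torque: kg·m²/s²

The claimed units m²/s² (exponents m: 2, s: -2) do not match the derived units kg·m²/s² (exponents kg: 1, m: 2, s: -2), so the claim is incorrect.

Answer: No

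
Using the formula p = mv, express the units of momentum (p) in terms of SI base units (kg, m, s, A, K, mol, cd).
Units of each symbol in p = mv:
  m (mass): kg
  v (velocity): m/s

Multiplying the contributions: [kg] · [m/s]
Adding exponents of each base unit: kg: 1, m: 1, s: -1
SI base units of momentum: kg·m/s

Answer: kg·m/s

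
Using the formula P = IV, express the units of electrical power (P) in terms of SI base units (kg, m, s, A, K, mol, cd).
Units of each symbol in P = IV:
  I (current): A
  V (voltage, in volts): kg·m²/(s³·A)

Multiplying the contributions: [A] · [kg·m²/(s³·A)]
Adding exponents of each base unit: kg: 1, m: 2, s: -3
SI base units of electrical power: kg·m²/s³

Answer: kg·m²/s³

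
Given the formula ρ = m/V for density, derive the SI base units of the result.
Units of each symbol in ρ = m/V:
  m (mass): kg
  V (volume): m³  → in the denominator, contributes 1/m³

Multiplying the contributions: [kg] · [1/m³]
Adding exponents of each base unit: kg: 1, m: -3
SI base units of density: kg/m³

Answer: kg/m³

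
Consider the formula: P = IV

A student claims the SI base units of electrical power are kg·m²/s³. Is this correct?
Units of each symbol in P = IV:
  I (current): A
  V (voltage, in volts): kg·m²/(s³·A)

Multiplying the contributions: [A] · [kg·m²/(s³·A)]
Adding exponents of each base unit: kg: 1, m: 2, s: -3
SI base units of electrical power: kg·m²/s³

The claimed units kg·m²/s³ match the derived units, so the claim is correct.

Answer: Yes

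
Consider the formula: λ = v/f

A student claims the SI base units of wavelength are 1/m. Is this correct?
Units of each symbol in λ = v/f:
  v (wave speed): m/s
  f (frequency): 1/s  → in the denominator, contributes s

Multiplying the contributions: [m/s] · [s]
Adding exponents of each base unit: m: 1
SI base units of wavelength: m

The claimed units 1/m (exponents m: -1) do not match the derived units m (exponents m: 1), so the claim is incorrect.

Answer: No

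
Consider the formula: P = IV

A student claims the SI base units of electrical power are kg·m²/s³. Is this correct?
Units of each symbol in P = IV:
  I (current): A
  V (voltage, in volts): kg·m²/(s³·A)

Multiplying the contributions: [A] · [kg·m²/(s³·A)]
Adding exponents of each base unit: kg: 1, m: 2, s: -3
SI base units of electrical power: kg·m²/s³

The claimed units kg·m²/s³ match the derived units, so the claim is correct.

Answer: Yes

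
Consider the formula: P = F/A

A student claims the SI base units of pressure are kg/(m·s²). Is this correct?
Units of each symbol in P = F/A:
  F (force): kg·m/s²
  A (area): m²  → in the denominator, contributes 1/m²

Multiplying the contributions: [kg·m/s²] · [1/m²]
Adding exponents of each base unit: kg: 1, m: -1, s: -2
SI base units of pressure: kg/(m·s²)

The claimed units kg/(m·s²) match the derived units, so the claim is correct.

Answer: Yes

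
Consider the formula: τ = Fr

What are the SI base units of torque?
Units of each symbol in τ = Fr:
  F (force): kg·m/s²
  r (lever arm): m

Multiplying the contributions: [kg·m/s²] · [m]
Adding exponents of each base unit: kg: 1, m: 2, s: -2
SI base units of torque: kg·m²/s²

Answer: kg·m²/s²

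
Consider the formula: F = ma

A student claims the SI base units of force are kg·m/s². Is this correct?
Units of each symbol in F = ma:
  m (mass): kg
  a (acceleration): m/s²

Multiplying the contributions: [kg] · [m/s²]
Adding exponents of each base unit: kg: 1, m: 1, s: -2
SI base units of force: kg·m/s²

The claimed units kg·m/s² match the derived units, so the claim is correct.

Answer: Yes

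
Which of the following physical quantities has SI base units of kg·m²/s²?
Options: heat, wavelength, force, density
Checking the SI base units of each option:
  heat (Q = mcΔT): kg·m²/s²  ✓ matches
  wavelength (λ = v/f): m  ✗
  force (F = ma): kg·m/s²  ✗
  density (ρ = m/V): kg/m³  ✗

Only heat has units kg·m²/s².

Answer: heat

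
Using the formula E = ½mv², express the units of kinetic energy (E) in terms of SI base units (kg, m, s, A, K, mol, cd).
Units of each symbol in E = ½mv²:
  m (mass): kg
  v (speed): m/s  → to the power 2, contributes m²/s²
  The factor ½ is dimensionless.

Multiplying the contributions: [kg] · [m²/s²]
Adding exponents of each base unit: kg: 1, m: 2, s: -2
SI base units of kinetic energy: kg·m²/s²

Answer: kg·m²/s²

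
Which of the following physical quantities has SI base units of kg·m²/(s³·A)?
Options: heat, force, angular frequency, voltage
Checking the SI base units of each option:
  heat (Q = mcΔT): kg·m²/s²  ✗
  force (F = ma): kg·m/s²  ✗
  angular frequency (ω = 2πf): 1/s  ✗
  voltage (V = IR): kg·m²/(s³·A)  ✓ matches

Only voltage has units kg·m²/(s³·A).

Answer: voltage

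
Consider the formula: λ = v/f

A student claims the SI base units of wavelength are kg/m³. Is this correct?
Units of each symbol in λ = v/f:
  v (wave speed): m/s
  f (frequency): 1/s  → in the denominator, contributes s

Multiplying the contributions: [m/s] · [s]
Adding exponents of each base unit: m: 1
SI base units of wavelength: m

The claimed units kg/m³ (exponents kg: 1, m: -3) do not match the derived units m (exponents m: 1), so the claim is incorrect.

Answer: No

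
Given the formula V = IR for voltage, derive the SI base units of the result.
Units of each symbol in V = IR:
  I (current): A
  R (resistance, in ohms): kg·m²/(s³·A²)

Multiplying the contributions: [A] · [kg·m²/(s³·A²)]
Adding exponents of each base unit: kg: 1, m: 2, s: -3, A: -1
SI base units of voltage: kg·m²/(s³·A)

Answer: kg·m²/(s³·A)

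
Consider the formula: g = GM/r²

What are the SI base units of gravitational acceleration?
Units of each symbol in g = GM/r²:
  G (gravitational constant): m³/(kg·s²)
  M (mass): kg
  r (distance): m  → to the power 2 in the denominator, contributes 1/m²

Multiplying the contributions: [m³/(kg·s²)] · [kg] · [1/m²]
Adding exponents of each base unit: m: 1, s: -2
SI base units of gravitational acceleration: m/s²

Answer: m/s²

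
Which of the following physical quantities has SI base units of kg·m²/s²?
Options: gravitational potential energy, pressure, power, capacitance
Checking the SI base units of each option:
  gravitational potential energy (U = -GMm/r): kg·m²/s²  ✓ matches
  pressure (P = F/A): kg/(m·s²)  ✗
  power (P = W/t): kg·m²/s³  ✗
  capacitance (C = Q/V): s⁴·A²/(kg·m²)  ✗

Only gravitational potential energy has units kg·m²/s².

Answer: gravitational potential energy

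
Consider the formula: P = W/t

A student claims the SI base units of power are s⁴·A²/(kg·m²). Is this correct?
Units of each symbol in P = W/t:
  W (work): kg·m²/s²
  t (time): s  → in the denominator, contributes 1/s

Multiplying the contributions: [kg·m²/s²] · [1/s]
Adding exponents of each base unit: kg: 1, m: 2, s: -3
SI base units of power: kg·m²/s³

The claimed units s⁴·A²/(kg·m²) (exponents kg: -1, m: -2, s: 4, A: 2) do not match the derived units kg·m²/s³ (exponents kg: 1, m: 2, s: -3), so the claim is incorrect.

Answer: No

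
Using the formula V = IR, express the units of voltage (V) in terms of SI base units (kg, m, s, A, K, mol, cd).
Units of each symbol in V = IR:
  I (current): A
  R (resistance, in ohms): kg·m²/(s³·A²)

Multiplying the contributions: [A] · [kg·m²/(s³·A²)]
Adding exponents of each base unit: kg: 1, m: 2, s: -3, A: -1
SI base units of voltage: kg·m²/(s³·A)

Answer: kg·m²/(s³·A)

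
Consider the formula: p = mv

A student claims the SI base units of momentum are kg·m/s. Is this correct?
Units of each symbol in p = mv:
  m (mass): kg
  v (velocity): m/s

Multiplying the contributions: [kg] · [m/s]
Adding exponents of each base unit: kg: 1, m: 1, s: -1
SI base units of momentum: kg·m/s

The claimed units kg·m/s match the derived units, so the claim is correct.

Answer: Yes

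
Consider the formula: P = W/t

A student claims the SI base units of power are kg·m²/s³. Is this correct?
Units of each symbol in P = W/t:
  W (work): kg·m²/s²
  t (time): s  → in the denominator, contributes 1/s

Multiplying the contributions: [kg·m²/s²] · [1/s]
Adding exponents of each base unit: kg: 1, m: 2, s: -3
SI base units of power: kg·m²/s³

The claimed units kg·m²/s³ match the derived units, so the claim is correct.

Answer: Yes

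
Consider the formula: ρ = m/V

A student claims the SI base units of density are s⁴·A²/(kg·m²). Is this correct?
Units of each symbol in ρ = m/V:
  m (mass): kg
  V (volume): m³  → in the denominator, contributes 1/m³

Multiplying the contributions: [kg] · [1/m³]
Adding exponents of each base unit: kg: 1, m: -3
SI base units of density: kg/m³

The claimed units s⁴·A²/(kg·m²) (exponents kg: -1, m: -2, s: 4, A: 2) do not match the derived units kg/m³ (exponents kg: 1, m: -3), so the claim is incorrect.

Answer: No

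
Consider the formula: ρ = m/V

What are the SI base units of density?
Units of each symbol in ρ = m/V:
  m (mass): kg
  V (volume): m³  → in the denominator, contributes 1/m³

Multiplying the contributions: [kg] · [1/m³]
Adding exponents of each base unit: kg: 1, m: -3
SI base units of density: kg/m³

Answer: kg/m³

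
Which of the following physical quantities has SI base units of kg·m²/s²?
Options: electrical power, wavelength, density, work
Checking the SI base units of each option:
  electrical power (P = IV): kg·m²/s³  ✗
  wavelength (λ = v/f): m  ✗
  density (ρ = m/V): kg/m³  ✗
  work (W = Fd): kg·m²/s²  ✓ matches

Only work has units kg·m²/s².

Answer: work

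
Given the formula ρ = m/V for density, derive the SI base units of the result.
Units of each symbol in ρ = m/V:
  m (mass): kg
  V (volume): m³  → in the denominator, contributes 1/m³

Multiplying the contributions: [kg] · [1/m³]
Adding exponents of each base unit: kg: 1, m: -3
SI base units of density: kg/m³

Answer: kg/m³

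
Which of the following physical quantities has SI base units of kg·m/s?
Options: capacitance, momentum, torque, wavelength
Checking the SI base units of each option:
  capacitance (C = Q/V): s⁴·A²/(kg·m²)  ✗
  momentum (p = mv): kg·m/s  ✓ matches
  torque (τ = Fr): kg·m²/s²  ✗
  wavelength (λ = v/f): m  ✗

Only momentum has units kg·m/s.

Answer: momentum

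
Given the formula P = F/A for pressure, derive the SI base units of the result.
Units of each symbol in P = F/A:
  F (force): kg·m/s²
  A (area): m²  → in the denominator, contributes 1/m²

Multiplying the contributions: [kg·m/s²] · [1/m²]
Adding exponents of each base unit: kg: 1, m: -1, s: -2
SI base units of pressure: kg/(m·s²)

Answer: kg/(m·s²)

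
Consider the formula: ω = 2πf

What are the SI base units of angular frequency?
Units of each symbol in ω = 2πf:
  f (frequency): 1/s
  The factor 2π is dimensionless.

Multiplying the contributions: [1/s]
Adding exponents of each base unit: s: -1
SI base units of angular frequency: 1/s

Answer: 1/s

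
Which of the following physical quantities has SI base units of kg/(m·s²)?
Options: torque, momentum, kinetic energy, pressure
Checking the SI base units of each option:
  torque (τ = Fr): kg·m²/s²  ✗
  momentum (p = mv): kg·m/s  ✗
  kinetic energy (E = ½mv²): kg·m²/s²  ✗
  pressure (P = F/A): kg/(m·s²)  ✓ matches

Only pressure has units kg/(m·s²).

Answer: pressure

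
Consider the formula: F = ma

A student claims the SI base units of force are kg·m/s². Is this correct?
Units of each symbol in F = ma:
  m (mass): kg
  a (acceleration): m/s²

Multiplying the contributions: [kg] · [m/s²]
Adding exponents of each base unit: kg: 1, m: 1, s: -2
SI base units of force: kg·m/s²

The claimed units kg·m/s² match the derived units, so the claim is correct.

Answer: Yes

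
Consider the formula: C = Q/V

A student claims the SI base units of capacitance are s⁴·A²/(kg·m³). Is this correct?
Units of each symbol in C = Q/V:
  Q (charge, in coulombs): s·A
  V (voltage, in volts): kg·m²/(s³·A)  → in the denominator, contributes s³·A/(kg·m²)

Multiplying the contributions: [s·A] · [s³·A/(kg·m²)]
Adding exponents of each base unit: kg: -1, m: -2, s: 4, A: 2
SI base units of capacitance: s⁴·A²/(kg·m²)

The claimed units s⁴·A²/(kg·m³) (exponents kg: -1, m: -3, s: 4, A: 2) do not match the derived units s⁴·A²/(kg·m²) (exponents kg: -1, m: -2, s: 4, A: 2), so the claim is incorrect.

Answer: No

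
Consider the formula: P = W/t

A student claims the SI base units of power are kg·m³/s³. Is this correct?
Units of each symbol in P = W/t:
  W (work): kg·m²/s²
  t (time): s  → in the denominator, contributes 1/s

Multiplying the contributions: [kg·m²/s²] · [1/s]
Adding exponents of each base unit: kg: 1, m: 2, s: -3
SI base units of power: kg·m²/s³

The claimed units kg·m³/s³ (exponents kg: 1, m: 3, s: -3) do not match the derived units kg·m²/s³ (exponents kg: 1, m: 2, s: -3), so the claim is incorrect.

Answer: No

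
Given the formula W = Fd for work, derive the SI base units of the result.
Units of each symbol in W = Fd:
  F (force): kg·m/s²
  d (displacement): m

Multiplying the contributions: [kg·m/s²] · [m]
Adding exponents of each base unit: kg: 1, m: 2, s: -2
SI base units of work: kg·m²/s²

Answer: kg·m²/s²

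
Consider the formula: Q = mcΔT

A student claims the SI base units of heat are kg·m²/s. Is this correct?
Units of each symbol in Q = mcΔT:
  m (mass): kg
  c (specific heat capacity, in J/(kg·K)): m²/(s²·K)
  ΔT (temperature change): K

Multiplying the contributions: [kg] · [m²/(s²·K)] · [K]
Adding exponents of each base unit: kg: 1, m: 2, s: -2
SI base units of heat: kg·m²/s²

The claimed units kg·m²/s (exponents kg: 1, m: 2, s: -1) do not match the derived units kg·m²/s² (exponents kg: 1, m: 2, s: -2), so the claim is incorrect.

Answer: No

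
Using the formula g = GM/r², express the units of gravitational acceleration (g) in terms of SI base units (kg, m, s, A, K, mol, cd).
Units of each symbol in g = GM/r²:
  G (gravitational constant): m³/(kg·s²)
  M (mass): kg
  r (distance): m  → to the power 2 in the denominator, contributes 1/m²

Multiplying the contributions: [m³/(kg·s²)] · [kg] · [1/m²]
Adding exponents of each base unit: m: 1, s: -2
SI base units of gravitational acceleration: m/s²

Answer: m/s²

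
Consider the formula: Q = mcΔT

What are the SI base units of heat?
Units of each symbol in Q = mcΔT:
  m (mass): kg
  c (specific heat capacity, in J/(kg·K)): m²/(s²·K)
  ΔT (temperature change): K

Multiplying the contributions: [kg] · [m²/(s²·K)] · [K]
Adding exponents of each base unit: kg: 1, m: 2, s: -2
SI base units of heat: kg·m²/s²

Answer: kg·m²/s²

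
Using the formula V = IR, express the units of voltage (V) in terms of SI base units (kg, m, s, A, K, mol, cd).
Units of each symbol in V = IR:
  I (current): A
  R (resistance, in ohms): kg·m²/(s³·A²)

Multiplying the contributions: [A] · [kg·m²/(s³·A²)]
Adding exponents of each base unit: kg: 1, m: 2, s: -3, A: -1
SI base units of voltage: kg·m²/(s³·A)

Answer: kg·m²/(s³·A)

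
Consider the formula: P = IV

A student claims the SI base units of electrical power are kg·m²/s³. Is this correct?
Units of each symbol in P = IV:
  I (current): A
  V (voltage, in volts): kg·m²/(s³·A)

Multiplying the contributions: [A] · [kg·m²/(s³·A)]
Adding exponents of each base unit: kg: 1, m: 2, s: -3
SI base units of electrical power: kg·m²/s³

The claimed units kg·m²/s³ match the derived units, so the claim is correct.

Answer: Yes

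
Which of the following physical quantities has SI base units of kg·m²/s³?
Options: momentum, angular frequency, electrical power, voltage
Checking the SI base units of each option:
  momentum (p = mv): kg·m/s  ✗
  angular frequency (ω = 2πf): 1/s  ✗
  electrical power (P = IV): kg·m²/s³  ✓ matches
  voltage (V = IR): kg·m²/(s³·A)  ✗

Only electrical power has units kg·m²/s³.

Answer: electrical power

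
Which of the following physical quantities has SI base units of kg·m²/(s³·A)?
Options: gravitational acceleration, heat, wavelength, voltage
Checking the SI base units of each option:
  gravitational acceleration (g = GM/r²): m/s²  ✗
  heat (Q = mcΔT): kg·m²/s²  ✗
  wavelength (λ = v/f): m  ✗
  voltage (V = IR): kg·m²/(s³·A)  ✓ matches

Only voltage has units kg·m²/(s³·A).

Answer: voltage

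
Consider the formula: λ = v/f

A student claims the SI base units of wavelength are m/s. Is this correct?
Units of each symbol in λ = v/f:
  v (wave speed): m/s
  f (frequency): 1/s  → in the denominator, contributes s

Multiplying the contributions: [m/s] · [s]
Adding exponents of each base unit: m: 1
SI base units of wavelength: m

The claimed units m/s (exponents m: 1, s: -1) do not match the derived units m (exponents m: 1), so the claim is incorrect.

Answer: No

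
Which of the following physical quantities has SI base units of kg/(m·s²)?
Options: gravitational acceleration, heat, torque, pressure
Checking the SI base units of each option:
  gravitational acceleration (g = GM/r²): m/s²  ✗
  heat (Q = mcΔT): kg·m²/s²  ✗
  torque (τ = Fr): kg·m²/s²  ✗
  pressure (P = F/A): kg/(m·s²)  ✓ matches

Only pressure has units kg/(m·s²).

Answer: pressure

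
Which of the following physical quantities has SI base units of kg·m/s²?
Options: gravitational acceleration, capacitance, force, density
Checking the SI base units of each option:
  gravitational acceleration (g = GM/r²): m/s²  ✗
  capacitance (C = Q/V): s⁴·A²/(kg·m²)  ✗
  force (F = ma): kg·m/s²  ✓ matches
  density (ρ = m/V): kg/m³  ✗

Only force has units kg·m/s².

Answer: force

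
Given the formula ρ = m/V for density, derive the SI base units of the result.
Units of each symbol in ρ = m/V:
  m (mass): kg
  V (volume): m³  → in the denominator, contributes 1/m³

Multiplying the contributions: [kg] · [1/m³]
Adding exponents of each base unit: kg: 1, m: -3
SI base units of density: kg/m³

Answer: kg/m³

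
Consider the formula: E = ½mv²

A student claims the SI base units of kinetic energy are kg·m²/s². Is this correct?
Units of each symbol in E = ½mv²:
  m (mass): kg
  v (speed): m/s  → to the power 2, contributes m²/s²
  The factor ½ is dimensionless.

Multiplying the contributions: [kg] · [m²/s²]
Adding exponents of each base unit: kg: 1, m: 2, s: -2
SI base units of kinetic energy: kg·m²/s²

The claimed units kg·m²/s² match the derived units, so the claim is correct.

Answer: Yes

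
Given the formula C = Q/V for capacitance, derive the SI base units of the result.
Units of each symbol in C = Q/V:
  Q (charge, in coulombs): s·A
  V (voltage, in volts): kg·m²/(s³·A)  → in the denominator, contributes s³·A/(kg·m²)

Multiplying the contributions: [s·A] · [s³·A/(kg·m²)]
Adding exponents of each base unit: kg: -1, m: -2, s: 4, A: 2
SI base units of capacitance: s⁴·A²/(kg·m²)

Answer: s⁴·A²/(kg·m²)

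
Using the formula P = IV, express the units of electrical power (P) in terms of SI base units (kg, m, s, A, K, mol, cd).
Units of each symbol in P = IV:
  I (current): A
  V (voltage, in volts): kg·m²/(s³·A)

Multiplying the contributions: [A] · [kg·m²/(s³·A)]
Adding exponents of each base unit: kg: 1, m: 2, s: -3
SI base units of electrical power: kg·m²/s³

Answer: kg·m²/s³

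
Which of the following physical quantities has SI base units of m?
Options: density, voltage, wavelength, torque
Checking the SI base units of each option:
  density (ρ = m/V): kg/m³  ✗
  voltage (V = IR): kg·m²/(s³·A)  ✗
  wavelength (λ = v/f): m  ✓ matches
  torque (τ = Fr): kg·m²/s²  ✗

Only wavelength has units m.

Answer: wavelength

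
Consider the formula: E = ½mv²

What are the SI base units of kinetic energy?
Units of each symbol in E = ½mv²:
  m (mass): kg
  v (speed): m/s  → to the power 2, contributes m²/s²
  The factor ½ is dimensionless.

Multiplying the contributions: [kg] · [m²/s²]
Adding exponents of each base unit: kg: 1, m: 2, s: -2
SI base units of kinetic energy: kg·m²/s²

Answer: kg·m²/s²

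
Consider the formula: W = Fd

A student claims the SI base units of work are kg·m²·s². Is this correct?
Units of each symbol in W = Fd:
  F (force): kg·m/s²
  d (displacement): m

Multiplying the contributions: [kg·m/s²] · [m]
Adding exponents of each base unit: kg: 1, m: 2, s: -2
SI base units of work: kg·m²/s²

The claimed units kg·m²·s² (exponents kg: 1, m: 2, s: 2) do not match the derived units kg·m²/s² (exponents kg: 1, m: 2, s: -2), so the claim is incorrect.

Answer: No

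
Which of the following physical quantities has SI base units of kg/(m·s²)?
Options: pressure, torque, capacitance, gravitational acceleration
Checking the SI base units of each option:
  pressure (P = F/A): kg/(m·s²)  ✓ matches
  torque (τ = Fr): kg·m²/s²  ✗
  capacitance (C = Q/V): s⁴·A²/(kg·m²)  ✗
  gravitational acceleration (g = GM/r²): m/s²  ✗

Only pressure has units kg/(m·s²).

Answer: pressure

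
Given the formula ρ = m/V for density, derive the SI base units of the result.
Units of each symbol in ρ = m/V:
  m (mass): kg
  V (volume): m³  → in the denominator, contributes 1/m³

Multiplying the contributions: [kg] · [1/m³]
Adding exponents of each base unit: kg: 1, m: -3
SI base units of density: kg/m³

Answer: kg/m³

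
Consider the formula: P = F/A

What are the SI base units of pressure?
Units of each symbol in P = F/A:
  F (force): kg·m/s²
  A (area): m²  → in the denominator, contributes 1/m²

Multiplying the contributions: [kg·m/s²] · [1/m²]
Adding exponents of each base unit: kg: 1, m: -1, s: -2
SI base units of pressure: kg/(m·s²)

Answer: kg/(m·s²)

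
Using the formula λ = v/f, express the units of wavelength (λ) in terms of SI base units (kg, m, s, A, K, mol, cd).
Units of each symbol in λ = v/f:
  v (wave speed): m/s
  f (frequency): 1/s  → in the denominator, contributes s

Multiplying the contributions: [m/s] · [s]
Adding exponents of each base unit: m: 1
SI base units of wavelength: m

Answer: m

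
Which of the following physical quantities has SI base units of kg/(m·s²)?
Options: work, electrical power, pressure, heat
Checking the SI base units of each option:
  work (W = Fd): kg·m²/s²  ✗
  electrical power (P = IV): kg·m²/s³  ✗
  pressure (P = F/A): kg/(m·s²)  ✓ matches
  heat (Q = mcΔT): kg·m²/s²  ✗

Only pressure has units kg/(m·s²).

Answer: pressure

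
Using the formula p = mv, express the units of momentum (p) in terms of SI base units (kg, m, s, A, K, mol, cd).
Units of each symbol in p = mv:
  m (mass): kg
  v (velocity): m/s

Multiplying the contributions: [kg] · [m/s]
Adding exponents of each base unit: kg: 1, m: 1, s: -1
SI base units of momentum: kg·m/s

Answer: kg·m/s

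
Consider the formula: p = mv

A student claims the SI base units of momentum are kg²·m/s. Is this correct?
Units of each symbol in p = mv:
  m (mass): kg
  v (velocity): m/s

Multiplying the contributions: [kg] · [m/s]
Adding exponents of each base unit: kg: 1, m: 1, s: -1
SI base units of momentum: kg·m/s

The claimed units kg²·m/s (exponents kg: 2, m: 1, s: -1) do not match the derived units kg·m/s (exponents kg: 1, m: 1, s: -1), so the claim is incorrect.

Answer: No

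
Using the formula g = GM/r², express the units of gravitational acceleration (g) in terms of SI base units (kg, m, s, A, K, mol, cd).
Units of each symbol in g = GM/r²:
  G (gravitational constant): m³/(kg·s²)
  M (mass): kg
  r (distance): m  → to the power 2 in the denominator, contributes 1/m²

Multiplying the contributions: [m³/(kg·s²)] · [kg] · [1/m²]
Adding exponents of each base unit: m: 1, s: -2
SI base units of gravitational acceleration: m/s²

Answer: m/s²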